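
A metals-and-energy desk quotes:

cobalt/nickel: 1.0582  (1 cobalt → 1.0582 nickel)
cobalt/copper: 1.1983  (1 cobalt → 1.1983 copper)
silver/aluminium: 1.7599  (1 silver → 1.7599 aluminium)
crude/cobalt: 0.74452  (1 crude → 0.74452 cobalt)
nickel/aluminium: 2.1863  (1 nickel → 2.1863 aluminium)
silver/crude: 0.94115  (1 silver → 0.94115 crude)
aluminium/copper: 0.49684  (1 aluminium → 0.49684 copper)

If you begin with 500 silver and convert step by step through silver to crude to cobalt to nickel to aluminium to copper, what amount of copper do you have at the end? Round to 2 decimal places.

402.72

500 silver × 0.94115 = 470.575 crude
470.575 crude × 0.74452 = 350.352499 cobalt
350.352499 cobalt × 1.0582 = 370.7430144418 nickel
370.7430144418 nickel × 2.1863 = 810.55545247410734 aluminium
810.55545247410734 aluminium × 0.49684 = 402.7163710072354908056 copper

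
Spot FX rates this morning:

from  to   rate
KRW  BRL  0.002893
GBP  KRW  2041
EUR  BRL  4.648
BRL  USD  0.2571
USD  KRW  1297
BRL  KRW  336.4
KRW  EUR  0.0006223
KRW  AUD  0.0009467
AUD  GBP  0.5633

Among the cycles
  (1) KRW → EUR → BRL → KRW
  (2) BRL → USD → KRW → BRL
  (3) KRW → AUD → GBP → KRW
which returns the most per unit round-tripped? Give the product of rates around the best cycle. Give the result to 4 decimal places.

1.0884

(1) 0.0006223 × 4.648 × 336.4 = 0.97302
(2) 0.2571 × 1297 × 0.002893 = 0.96470
(3) 0.0009467 × 0.5633 × 2041 = 1.08842
Highest is cycle (3) at 1.0884 (>1, arbitrage).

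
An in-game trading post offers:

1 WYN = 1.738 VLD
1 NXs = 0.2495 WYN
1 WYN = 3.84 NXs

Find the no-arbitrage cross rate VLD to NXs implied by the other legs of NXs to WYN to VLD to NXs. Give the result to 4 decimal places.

Known legs of the cycle: 0.2495 × 1.738 = 0.433631
For no arbitrage the full-cycle product must be 1, so the missing rate is 1 / 0.433631 ≈ 2.306108.

2.3061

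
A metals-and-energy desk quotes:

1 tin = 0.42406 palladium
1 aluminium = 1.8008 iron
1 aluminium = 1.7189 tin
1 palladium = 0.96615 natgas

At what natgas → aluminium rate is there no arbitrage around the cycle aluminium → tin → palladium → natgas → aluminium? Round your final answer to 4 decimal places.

1.4200

Known legs of the cycle: 1.7189 × 0.42406 × 0.96615 = 0.7042429025541
For no arbitrage the full-cycle product must be 1, so the missing rate is 1 / 0.7042429025541 ≈ 1.419965.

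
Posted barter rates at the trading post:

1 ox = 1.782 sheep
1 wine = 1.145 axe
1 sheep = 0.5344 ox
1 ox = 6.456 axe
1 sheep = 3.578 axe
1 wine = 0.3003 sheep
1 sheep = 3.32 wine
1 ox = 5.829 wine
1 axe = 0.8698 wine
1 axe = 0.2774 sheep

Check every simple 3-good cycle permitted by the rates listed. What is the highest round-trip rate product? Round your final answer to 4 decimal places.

sheep→wine→axe→sheep: 3.32 × 1.145 × 0.2774 = 1.05451
sheep→ox→axe→sheep: 0.5344 × 6.456 × 0.2774 = 0.95705
sheep→ox→wine→sheep: 0.5344 × 5.829 × 0.3003 = 0.93544
sheep→axe→wine→sheep: 3.578 × 0.8698 × 0.3003 = 0.93458
Maximum is sheep→wine→axe→sheep at 1.0545; arbitrage exists.

1.0545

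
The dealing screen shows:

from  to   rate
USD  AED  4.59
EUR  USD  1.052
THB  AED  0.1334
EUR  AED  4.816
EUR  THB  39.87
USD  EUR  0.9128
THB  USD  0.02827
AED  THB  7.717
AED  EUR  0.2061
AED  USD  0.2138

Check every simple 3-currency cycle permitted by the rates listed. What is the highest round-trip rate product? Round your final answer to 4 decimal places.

EUR→THB→AED→EUR: 39.87 × 0.1334 × 0.2061 = 1.09618
EUR→THB→USD→EUR: 39.87 × 0.02827 × 0.9128 = 1.02884
USD→AED→THB→USD: 4.59 × 7.717 × 0.02827 = 1.00135
EUR→USD→AED→EUR: 1.052 × 4.59 × 0.2061 = 0.99519
EUR→AED→USD→EUR: 4.816 × 0.2138 × 0.9128 = 0.93987
Maximum is EUR→THB→AED→EUR at 1.0962; arbitrage exists.

1.0962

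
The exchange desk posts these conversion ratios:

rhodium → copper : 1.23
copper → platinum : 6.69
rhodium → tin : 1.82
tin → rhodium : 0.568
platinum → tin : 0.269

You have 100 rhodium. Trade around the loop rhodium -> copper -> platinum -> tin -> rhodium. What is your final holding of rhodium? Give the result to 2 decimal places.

125.73

100 rhodium × 1.23 = 123 copper
123 copper × 6.69 = 822.87 platinum
822.87 platinum × 0.269 = 221.35203 tin
221.35203 tin × 0.568 = 125.72795304 rhodium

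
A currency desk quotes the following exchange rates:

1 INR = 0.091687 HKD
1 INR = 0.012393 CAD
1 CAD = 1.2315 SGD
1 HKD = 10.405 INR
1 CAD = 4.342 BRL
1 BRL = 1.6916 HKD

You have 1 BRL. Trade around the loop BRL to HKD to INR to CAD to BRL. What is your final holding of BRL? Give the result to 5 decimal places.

1 BRL × 1.6916 = 1.6916 HKD
1.6916 HKD × 10.405 = 17.601098 INR
17.601098 INR × 0.012393 = 0.218130407514 CAD
0.218130407514 CAD × 4.342 = 0.947122229425788 BRL

0.94712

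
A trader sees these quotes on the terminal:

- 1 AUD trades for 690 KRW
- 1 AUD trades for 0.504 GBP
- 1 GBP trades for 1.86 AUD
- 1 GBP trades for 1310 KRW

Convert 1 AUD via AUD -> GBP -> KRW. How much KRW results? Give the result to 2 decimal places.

1 AUD × 0.504 = 0.504 GBP
0.504 GBP × 1310 = 660.24 KRW

660.24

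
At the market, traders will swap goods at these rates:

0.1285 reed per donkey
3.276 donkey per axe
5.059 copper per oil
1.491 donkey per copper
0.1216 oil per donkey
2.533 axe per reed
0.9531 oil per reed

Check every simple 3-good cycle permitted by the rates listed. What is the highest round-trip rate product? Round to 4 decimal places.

axe→donkey→reed→axe: 3.276 × 0.1285 × 2.533 = 1.06631
donkey→oil→copper→donkey: 0.1216 × 5.059 × 1.491 = 0.91723
Maximum is axe→donkey→reed→axe at 1.0663; arbitrage exists.

1.0663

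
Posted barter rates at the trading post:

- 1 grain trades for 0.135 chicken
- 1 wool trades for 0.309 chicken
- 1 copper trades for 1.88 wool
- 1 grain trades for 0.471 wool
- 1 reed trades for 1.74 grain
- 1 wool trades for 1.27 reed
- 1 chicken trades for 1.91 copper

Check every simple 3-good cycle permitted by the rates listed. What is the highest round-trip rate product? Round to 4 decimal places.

1.1096

copper→wool→chicken→copper: 1.88 × 0.309 × 1.91 = 1.10956
reed→grain→wool→reed: 1.74 × 0.471 × 1.27 = 1.04082
Maximum is copper→wool→chicken→copper at 1.1096; arbitrage exists.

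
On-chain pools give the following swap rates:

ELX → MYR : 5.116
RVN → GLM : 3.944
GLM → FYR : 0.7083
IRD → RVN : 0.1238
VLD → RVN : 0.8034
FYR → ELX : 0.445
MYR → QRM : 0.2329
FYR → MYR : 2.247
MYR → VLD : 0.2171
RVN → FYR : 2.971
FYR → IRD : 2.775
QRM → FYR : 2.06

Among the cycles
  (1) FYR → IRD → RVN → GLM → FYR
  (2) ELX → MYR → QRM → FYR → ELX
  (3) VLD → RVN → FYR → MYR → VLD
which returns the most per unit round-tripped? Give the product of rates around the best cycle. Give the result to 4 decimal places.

1.1644

(1) 2.775 × 0.1238 × 3.944 × 0.7083 = 0.95971
(2) 5.116 × 0.2329 × 2.06 × 0.445 = 1.09226
(3) 0.8034 × 2.971 × 2.247 × 0.2171 = 1.16439
Highest is cycle (3) at 1.1644 (>1, arbitrage).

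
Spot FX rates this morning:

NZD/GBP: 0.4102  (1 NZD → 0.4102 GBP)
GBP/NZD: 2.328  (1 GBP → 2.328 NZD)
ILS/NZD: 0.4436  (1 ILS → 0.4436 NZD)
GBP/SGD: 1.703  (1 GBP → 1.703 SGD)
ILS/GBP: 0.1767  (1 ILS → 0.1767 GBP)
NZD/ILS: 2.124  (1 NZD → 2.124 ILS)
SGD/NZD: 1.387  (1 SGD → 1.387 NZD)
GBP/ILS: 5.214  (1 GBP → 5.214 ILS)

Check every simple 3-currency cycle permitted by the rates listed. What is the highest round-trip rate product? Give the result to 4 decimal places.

GBP→SGD→NZD→GBP: 1.703 × 1.387 × 0.4102 = 0.96892
ILS→NZD→GBP→ILS: 0.4436 × 0.4102 × 5.214 = 0.94876
ILS→GBP→NZD→ILS: 0.1767 × 2.328 × 2.124 = 0.87372
Maximum is GBP→SGD→NZD→GBP at 0.9689; no arbitrage — every cycle loses value.

0.9689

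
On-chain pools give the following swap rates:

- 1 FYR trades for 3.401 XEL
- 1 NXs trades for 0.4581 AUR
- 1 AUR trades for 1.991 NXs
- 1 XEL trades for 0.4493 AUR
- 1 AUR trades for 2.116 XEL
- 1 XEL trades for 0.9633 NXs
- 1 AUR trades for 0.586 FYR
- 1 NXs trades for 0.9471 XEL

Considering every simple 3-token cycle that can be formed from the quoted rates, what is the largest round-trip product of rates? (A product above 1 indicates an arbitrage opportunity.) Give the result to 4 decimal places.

0.9338

AUR→XEL→NXs→AUR: 2.116 × 0.9633 × 0.4581 = 0.93376
AUR→FYR→XEL→AUR: 0.586 × 3.401 × 0.4493 = 0.89545
AUR→NXs→XEL→AUR: 1.991 × 0.9471 × 0.4493 = 0.84723
Maximum is AUR→XEL→NXs→AUR at 0.9338; no arbitrage — every cycle loses value.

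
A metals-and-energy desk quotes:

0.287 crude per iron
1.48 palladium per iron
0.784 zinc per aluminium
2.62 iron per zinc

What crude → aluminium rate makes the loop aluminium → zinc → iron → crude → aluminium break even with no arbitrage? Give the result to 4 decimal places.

Known legs of the cycle: 0.784 × 2.62 × 0.287 = 0.58952096
For no arbitrage the full-cycle product must be 1, so the missing rate is 1 / 0.58952096 ≈ 1.696293.

1.6963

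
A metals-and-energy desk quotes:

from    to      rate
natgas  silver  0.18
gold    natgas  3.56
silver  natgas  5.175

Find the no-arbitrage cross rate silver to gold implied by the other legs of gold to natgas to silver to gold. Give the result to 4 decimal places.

1.5605

Known legs of the cycle: 3.56 × 0.18 = 0.6408
For no arbitrage the full-cycle product must be 1, so the missing rate is 1 / 0.6408 ≈ 1.560549.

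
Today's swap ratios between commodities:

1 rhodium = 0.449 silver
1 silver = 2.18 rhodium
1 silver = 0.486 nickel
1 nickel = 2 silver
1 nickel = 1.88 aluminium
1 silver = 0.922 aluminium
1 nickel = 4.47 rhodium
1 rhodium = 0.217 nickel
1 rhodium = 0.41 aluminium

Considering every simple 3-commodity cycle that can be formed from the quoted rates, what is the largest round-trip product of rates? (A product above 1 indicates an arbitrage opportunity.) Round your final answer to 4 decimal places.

0.9754

silver→nickel→rhodium→silver: 0.486 × 4.47 × 0.449 = 0.97542
silver→rhodium→nickel→silver: 2.18 × 0.217 × 2 = 0.94612
Maximum is silver→nickel→rhodium→silver at 0.9754; no arbitrage — every cycle loses value.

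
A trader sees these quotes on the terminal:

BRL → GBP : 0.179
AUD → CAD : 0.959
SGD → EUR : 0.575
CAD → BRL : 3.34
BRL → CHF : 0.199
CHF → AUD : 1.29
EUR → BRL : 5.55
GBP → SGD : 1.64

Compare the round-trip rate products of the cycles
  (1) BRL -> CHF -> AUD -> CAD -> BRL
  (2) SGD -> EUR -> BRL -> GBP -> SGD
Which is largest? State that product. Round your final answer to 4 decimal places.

0.9368

(1) 0.199 × 1.29 × 0.959 × 3.34 = 0.82226
(2) 0.575 × 5.55 × 0.179 × 1.64 = 0.93682
Highest is cycle (2) at 0.9368 (≤1, no arbitrage).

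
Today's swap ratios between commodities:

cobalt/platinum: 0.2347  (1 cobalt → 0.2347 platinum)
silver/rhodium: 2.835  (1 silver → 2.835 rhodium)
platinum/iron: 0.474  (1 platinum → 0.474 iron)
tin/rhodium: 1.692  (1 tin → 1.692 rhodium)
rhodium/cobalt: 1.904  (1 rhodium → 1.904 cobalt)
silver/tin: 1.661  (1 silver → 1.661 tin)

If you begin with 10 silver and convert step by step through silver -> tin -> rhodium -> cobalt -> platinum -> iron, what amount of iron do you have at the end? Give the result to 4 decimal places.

10 silver × 1.661 = 16.61 tin
16.61 tin × 1.692 = 28.10412 rhodium
28.10412 rhodium × 1.904 = 53.51024448 cobalt
53.51024448 cobalt × 0.2347 = 12.558854379456 platinum
12.558854379456 platinum × 0.474 = 5.952896975862144 iron

5.9529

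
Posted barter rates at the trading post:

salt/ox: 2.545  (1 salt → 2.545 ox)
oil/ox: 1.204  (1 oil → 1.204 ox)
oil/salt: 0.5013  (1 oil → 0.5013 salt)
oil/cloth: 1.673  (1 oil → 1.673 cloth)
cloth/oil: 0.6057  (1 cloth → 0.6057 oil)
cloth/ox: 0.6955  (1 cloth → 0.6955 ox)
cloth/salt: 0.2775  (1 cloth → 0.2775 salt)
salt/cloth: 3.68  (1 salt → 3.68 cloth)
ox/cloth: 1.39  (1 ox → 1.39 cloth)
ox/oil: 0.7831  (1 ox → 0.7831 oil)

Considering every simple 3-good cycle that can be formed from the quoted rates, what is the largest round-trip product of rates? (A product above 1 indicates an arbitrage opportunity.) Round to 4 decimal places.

salt→cloth→oil→salt: 3.68 × 0.6057 × 0.5013 = 1.11739
ox→cloth→oil→ox: 1.39 × 0.6057 × 1.204 = 1.01368
ox→oil→salt→ox: 0.7831 × 0.5013 × 2.545 = 0.99909
ox→cloth→salt→ox: 1.39 × 0.2775 × 2.545 = 0.98167
ox→oil→cloth→ox: 0.7831 × 1.673 × 0.6955 = 0.91119
Maximum is salt→cloth→oil→salt at 1.1174; arbitrage exists.

1.1174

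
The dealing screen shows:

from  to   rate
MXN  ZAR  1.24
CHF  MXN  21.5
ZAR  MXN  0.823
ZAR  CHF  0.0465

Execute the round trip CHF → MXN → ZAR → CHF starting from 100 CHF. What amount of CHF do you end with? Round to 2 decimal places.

100 CHF × 21.5 = 2150 MXN
2150 MXN × 1.24 = 2666 ZAR
2666 ZAR × 0.0465 = 123.969 CHF

123.97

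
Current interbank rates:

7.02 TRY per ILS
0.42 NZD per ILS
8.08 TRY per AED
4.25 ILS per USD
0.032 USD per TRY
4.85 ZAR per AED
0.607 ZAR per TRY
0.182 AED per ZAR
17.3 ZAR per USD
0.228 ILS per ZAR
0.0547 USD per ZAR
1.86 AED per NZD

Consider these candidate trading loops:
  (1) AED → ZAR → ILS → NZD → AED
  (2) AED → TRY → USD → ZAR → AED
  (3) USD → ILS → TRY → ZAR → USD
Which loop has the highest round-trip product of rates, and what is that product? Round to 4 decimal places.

0.9906

(1) 4.85 × 0.228 × 0.42 × 1.86 = 0.86385
(2) 8.08 × 0.032 × 17.3 × 0.182 = 0.81410
(3) 4.25 × 7.02 × 0.607 × 0.0547 = 0.99061
Highest is cycle (3) at 0.9906 (≤1, no arbitrage).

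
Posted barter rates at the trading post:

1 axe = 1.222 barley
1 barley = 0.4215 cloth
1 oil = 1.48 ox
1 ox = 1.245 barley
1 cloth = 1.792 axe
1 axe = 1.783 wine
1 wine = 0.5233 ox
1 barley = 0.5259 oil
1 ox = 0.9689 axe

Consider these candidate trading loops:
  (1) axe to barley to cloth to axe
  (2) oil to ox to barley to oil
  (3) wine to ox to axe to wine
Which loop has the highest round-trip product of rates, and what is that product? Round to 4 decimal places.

(1) 1.222 × 0.4215 × 1.792 = 0.92301
(2) 1.48 × 1.245 × 0.5259 = 0.96902
(3) 0.5233 × 0.9689 × 1.783 = 0.90403
Highest is cycle (2) at 0.9690 (≤1, no arbitrage).

0.9690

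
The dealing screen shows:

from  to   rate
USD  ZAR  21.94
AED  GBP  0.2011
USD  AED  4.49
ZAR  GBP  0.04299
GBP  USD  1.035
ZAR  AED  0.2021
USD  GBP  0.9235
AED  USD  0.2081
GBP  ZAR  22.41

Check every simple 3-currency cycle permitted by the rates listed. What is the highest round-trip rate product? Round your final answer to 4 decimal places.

0.9762

ZAR→GBP→USD→ZAR: 0.04299 × 1.035 × 21.94 = 0.97621
GBP→USD→AED→GBP: 1.035 × 4.49 × 0.2011 = 0.93454
ZAR→AED→USD→ZAR: 0.2021 × 0.2081 × 21.94 = 0.92273
ZAR→AED→GBP→ZAR: 0.2021 × 0.2011 × 22.41 = 0.91079
Maximum is ZAR→GBP→USD→ZAR at 0.9762; no arbitrage — every cycle loses value.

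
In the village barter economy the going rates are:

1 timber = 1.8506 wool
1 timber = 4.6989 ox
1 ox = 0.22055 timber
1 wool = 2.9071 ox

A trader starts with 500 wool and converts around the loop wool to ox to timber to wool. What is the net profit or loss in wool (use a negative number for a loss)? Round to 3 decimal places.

500 wool × 2.9071 = 1453.55 ox
1453.55 ox × 0.22055 = 320.5804525 timber
320.5804525 timber × 1.8506 = 593.2661853965 wool
Net change: 593.2661853965 − 500 = 93.2661853965 wool

93.266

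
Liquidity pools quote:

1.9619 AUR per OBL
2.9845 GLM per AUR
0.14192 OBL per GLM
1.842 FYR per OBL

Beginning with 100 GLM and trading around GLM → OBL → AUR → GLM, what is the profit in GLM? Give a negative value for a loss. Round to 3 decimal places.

-16.902

100 GLM × 0.14192 = 14.192 OBL
14.192 OBL × 1.9619 = 27.8432848 AUR
27.8432848 AUR × 2.9845 = 83.0982834856 GLM
Net change: 83.0982834856 − 100 = -16.9017165144 GLM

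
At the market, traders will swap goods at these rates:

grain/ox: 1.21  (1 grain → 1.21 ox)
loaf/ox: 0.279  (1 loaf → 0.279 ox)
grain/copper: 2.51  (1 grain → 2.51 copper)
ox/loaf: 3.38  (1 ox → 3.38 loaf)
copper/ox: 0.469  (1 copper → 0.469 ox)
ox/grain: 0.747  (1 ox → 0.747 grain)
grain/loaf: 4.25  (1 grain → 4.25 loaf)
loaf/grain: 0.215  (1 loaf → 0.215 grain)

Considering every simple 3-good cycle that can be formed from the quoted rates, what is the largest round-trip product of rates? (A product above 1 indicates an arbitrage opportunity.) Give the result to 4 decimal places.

ox→grain→loaf→ox: 0.747 × 4.25 × 0.279 = 0.88576
ox→grain→copper→ox: 0.747 × 2.51 × 0.469 = 0.87936
ox→loaf→grain→ox: 3.38 × 0.215 × 1.21 = 0.87931
Maximum is ox→grain→loaf→ox at 0.8858; no arbitrage — every cycle loses value.

0.8858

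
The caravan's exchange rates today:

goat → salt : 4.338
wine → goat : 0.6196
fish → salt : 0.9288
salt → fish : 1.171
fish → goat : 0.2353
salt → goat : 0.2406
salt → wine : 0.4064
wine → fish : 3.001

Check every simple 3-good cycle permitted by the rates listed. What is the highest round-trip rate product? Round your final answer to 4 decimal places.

fish→goat→salt→fish: 0.2353 × 4.338 × 1.171 = 1.19528
fish→salt→wine→fish: 0.9288 × 0.4064 × 3.001 = 1.13277
goat→salt→wine→goat: 4.338 × 0.4064 × 0.6196 = 1.09233
Maximum is fish→goat→salt→fish at 1.1953; arbitrage exists.

1.1953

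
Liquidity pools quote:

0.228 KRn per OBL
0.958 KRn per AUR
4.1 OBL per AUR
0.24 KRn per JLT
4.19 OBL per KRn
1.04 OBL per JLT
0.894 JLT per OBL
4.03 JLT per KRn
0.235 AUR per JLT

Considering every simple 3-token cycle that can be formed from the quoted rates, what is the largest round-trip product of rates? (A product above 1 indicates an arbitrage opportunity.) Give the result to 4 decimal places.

KRn→JLT→OBL→KRn: 4.03 × 1.04 × 0.228 = 0.95559
KRn→JLT→AUR→KRn: 4.03 × 0.235 × 0.958 = 0.90727
KRn→OBL→JLT→KRn: 4.19 × 0.894 × 0.24 = 0.89901
OBL→JLT→AUR→OBL: 0.894 × 0.235 × 4.1 = 0.86137
Maximum is KRn→JLT→OBL→KRn at 0.9556; no arbitrage — every cycle loses value.

0.9556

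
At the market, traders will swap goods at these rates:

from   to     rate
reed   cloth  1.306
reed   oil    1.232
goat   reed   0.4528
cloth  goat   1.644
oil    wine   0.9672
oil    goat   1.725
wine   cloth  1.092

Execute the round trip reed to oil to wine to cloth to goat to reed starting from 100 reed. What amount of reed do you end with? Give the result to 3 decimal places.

96.863

100 reed × 1.232 = 123.2 oil
123.2 oil × 0.9672 = 119.15904 wine
119.15904 wine × 1.092 = 130.12167168 cloth
130.12167168 cloth × 1.644 = 213.92002824192 goat
213.92002824192 goat × 0.4528 = 96.862988787941376 reed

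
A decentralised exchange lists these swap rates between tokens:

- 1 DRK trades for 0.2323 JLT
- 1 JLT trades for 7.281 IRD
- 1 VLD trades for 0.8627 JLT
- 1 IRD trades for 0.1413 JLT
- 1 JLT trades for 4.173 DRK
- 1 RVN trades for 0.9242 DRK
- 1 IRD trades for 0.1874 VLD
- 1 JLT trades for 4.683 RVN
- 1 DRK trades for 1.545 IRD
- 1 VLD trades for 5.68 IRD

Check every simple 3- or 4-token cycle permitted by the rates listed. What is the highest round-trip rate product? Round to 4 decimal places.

IRD→VLD→JLT→IRD: 0.1874 × 0.8627 × 7.281 = 1.17712
DRK→IRD→VLD→JLT→DRK: 1.545 × 0.1874 × 0.8627 × 4.173 = 1.04233
RVN→DRK→JLT→RVN: 0.9242 × 0.2323 × 4.683 = 1.00540
RVN→DRK→IRD→JLT→RVN: 0.9242 × 1.545 × 0.1413 × 4.683 = 0.94485
DRK→IRD→JLT→DRK: 1.545 × 0.1413 × 4.173 = 0.91100
Maximum is IRD→VLD→JLT→IRD at 1.1771; arbitrage exists.

1.1771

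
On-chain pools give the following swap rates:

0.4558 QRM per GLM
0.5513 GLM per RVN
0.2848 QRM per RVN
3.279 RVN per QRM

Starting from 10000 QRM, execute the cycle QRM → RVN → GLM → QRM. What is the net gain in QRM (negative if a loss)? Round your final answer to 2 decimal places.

10000 QRM × 3.279 = 32790 RVN
32790 RVN × 0.5513 = 18077.127 GLM
18077.127 GLM × 0.4558 = 8239.5544866 QRM
Net change: 8239.5544866 − 10000 = -1760.4455134 QRM

-1760.45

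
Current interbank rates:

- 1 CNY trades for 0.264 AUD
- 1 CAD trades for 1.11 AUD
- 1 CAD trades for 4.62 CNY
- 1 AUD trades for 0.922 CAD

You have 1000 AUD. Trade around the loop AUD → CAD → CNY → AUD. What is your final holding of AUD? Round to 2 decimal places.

1124.54

1000 AUD × 0.922 = 922 CAD
922 CAD × 4.62 = 4259.64 CNY
4259.64 CNY × 0.264 = 1124.54496 AUD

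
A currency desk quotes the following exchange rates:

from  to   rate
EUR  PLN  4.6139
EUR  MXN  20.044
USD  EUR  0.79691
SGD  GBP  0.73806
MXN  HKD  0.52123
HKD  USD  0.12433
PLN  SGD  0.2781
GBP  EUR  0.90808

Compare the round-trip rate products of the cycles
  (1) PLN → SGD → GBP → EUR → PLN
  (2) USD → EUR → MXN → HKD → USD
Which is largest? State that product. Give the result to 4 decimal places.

(1) 0.2781 × 0.73806 × 0.90808 × 4.6139 = 0.85997
(2) 0.79691 × 20.044 × 0.52123 × 0.12433 = 1.03514
Highest is cycle (2) at 1.0351 (>1, arbitrage).

1.0351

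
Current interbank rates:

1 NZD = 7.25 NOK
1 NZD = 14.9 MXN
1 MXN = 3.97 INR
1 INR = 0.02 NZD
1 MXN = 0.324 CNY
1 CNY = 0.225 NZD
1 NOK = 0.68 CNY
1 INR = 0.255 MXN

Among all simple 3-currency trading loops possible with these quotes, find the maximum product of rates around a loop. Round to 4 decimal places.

1.1831

INR→NZD→MXN→INR: 0.02 × 14.9 × 3.97 = 1.18306
CNY→NZD→NOK→CNY: 0.225 × 7.25 × 0.68 = 1.10925
CNY→NZD→MXN→CNY: 0.225 × 14.9 × 0.324 = 1.08621
Maximum is INR→NZD→MXN→INR at 1.1831; arbitrage exists.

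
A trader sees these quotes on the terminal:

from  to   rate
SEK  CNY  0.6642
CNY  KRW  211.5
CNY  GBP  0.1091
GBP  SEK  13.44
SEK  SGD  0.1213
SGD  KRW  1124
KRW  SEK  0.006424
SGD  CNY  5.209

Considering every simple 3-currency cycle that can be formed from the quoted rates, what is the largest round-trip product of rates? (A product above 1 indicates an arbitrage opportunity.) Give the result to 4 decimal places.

SEK→CNY→GBP→SEK: 0.6642 × 0.1091 × 13.44 = 0.97392
SEK→CNY→KRW→SEK: 0.6642 × 211.5 × 0.006424 = 0.90243
SGD→KRW→SEK→SGD: 1124 × 0.006424 × 0.1213 = 0.87586
Maximum is SEK→CNY→GBP→SEK at 0.9739; no arbitrage — every cycle loses value.

0.9739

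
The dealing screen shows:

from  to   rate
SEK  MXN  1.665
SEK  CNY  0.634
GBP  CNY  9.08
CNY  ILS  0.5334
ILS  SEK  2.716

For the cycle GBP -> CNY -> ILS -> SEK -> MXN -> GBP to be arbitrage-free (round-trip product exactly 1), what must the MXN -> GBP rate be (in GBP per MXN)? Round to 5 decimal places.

0.04566

Known legs of the cycle: 9.08 × 0.5334 × 2.716 × 1.665 = 21.90195404208
For no arbitrage the full-cycle product must be 1, so the missing rate is 1 / 21.90195404208 ≈ 0.0456580.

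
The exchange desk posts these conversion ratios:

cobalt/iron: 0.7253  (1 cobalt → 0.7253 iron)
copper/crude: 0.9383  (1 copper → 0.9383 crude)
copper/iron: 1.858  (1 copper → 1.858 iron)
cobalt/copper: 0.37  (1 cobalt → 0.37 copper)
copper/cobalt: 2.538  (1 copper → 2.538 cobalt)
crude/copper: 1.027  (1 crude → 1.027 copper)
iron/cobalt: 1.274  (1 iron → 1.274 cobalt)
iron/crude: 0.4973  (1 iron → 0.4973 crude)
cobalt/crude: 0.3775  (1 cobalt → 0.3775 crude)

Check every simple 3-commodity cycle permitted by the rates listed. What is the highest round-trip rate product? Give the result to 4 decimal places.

0.9840

crude→copper→cobalt→crude: 1.027 × 2.538 × 0.3775 = 0.98396
crude→copper→iron→crude: 1.027 × 1.858 × 0.4973 = 0.94893
cobalt→copper→iron→cobalt: 0.37 × 1.858 × 1.274 = 0.87582
Maximum is crude→copper→cobalt→crude at 0.9840; no arbitrage — every cycle loses value.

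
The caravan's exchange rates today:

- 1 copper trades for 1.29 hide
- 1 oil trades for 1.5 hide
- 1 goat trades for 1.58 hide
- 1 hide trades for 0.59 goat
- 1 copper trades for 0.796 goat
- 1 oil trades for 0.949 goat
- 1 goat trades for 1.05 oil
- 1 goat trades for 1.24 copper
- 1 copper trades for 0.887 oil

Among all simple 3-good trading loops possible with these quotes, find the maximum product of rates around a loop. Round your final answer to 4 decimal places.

1.0438

goat→copper→oil→goat: 1.24 × 0.887 × 0.949 = 1.04379
hide→goat→copper→hide: 0.59 × 1.24 × 1.29 = 0.94376
hide→goat→oil→hide: 0.59 × 1.05 × 1.5 = 0.92925
Maximum is goat→copper→oil→goat at 1.0438; arbitrage exists.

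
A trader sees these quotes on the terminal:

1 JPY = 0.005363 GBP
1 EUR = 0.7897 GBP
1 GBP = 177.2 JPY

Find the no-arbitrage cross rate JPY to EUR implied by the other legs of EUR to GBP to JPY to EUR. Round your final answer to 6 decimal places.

Known legs of the cycle: 0.7897 × 177.2 = 139.93484
For no arbitrage the full-cycle product must be 1, so the missing rate is 1 / 139.93484 ≈ 0.00714618.

0.007146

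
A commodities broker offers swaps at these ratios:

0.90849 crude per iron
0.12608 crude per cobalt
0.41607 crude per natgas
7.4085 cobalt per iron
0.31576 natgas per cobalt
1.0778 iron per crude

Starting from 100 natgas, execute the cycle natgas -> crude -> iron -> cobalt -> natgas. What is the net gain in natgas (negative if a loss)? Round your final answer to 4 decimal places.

4.9040

100 natgas × 0.41607 = 41.607 crude
41.607 crude × 1.0778 = 44.8440246 iron
44.8440246 iron × 7.4085 = 332.2269562491 cobalt
332.2269562491 cobalt × 0.31576 = 104.903983705215816 natgas
Net change: 104.903983705215816 − 100 = 4.903983705215816 natgas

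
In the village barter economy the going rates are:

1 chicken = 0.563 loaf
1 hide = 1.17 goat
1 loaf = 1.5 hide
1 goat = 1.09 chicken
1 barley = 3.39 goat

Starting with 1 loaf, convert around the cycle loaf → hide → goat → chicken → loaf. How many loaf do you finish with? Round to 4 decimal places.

1.0770

1 loaf × 1.5 = 1.5 hide
1.5 hide × 1.17 = 1.755 goat
1.755 goat × 1.09 = 1.91295 chicken
1.91295 chicken × 0.563 = 1.07699085 loaf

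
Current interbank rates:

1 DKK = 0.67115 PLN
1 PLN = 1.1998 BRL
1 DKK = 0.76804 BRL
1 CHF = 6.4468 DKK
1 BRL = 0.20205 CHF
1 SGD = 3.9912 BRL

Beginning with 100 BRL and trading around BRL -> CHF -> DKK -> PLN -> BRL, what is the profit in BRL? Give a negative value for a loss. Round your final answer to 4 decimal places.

4.8894

100 BRL × 0.20205 = 20.205 CHF
20.205 CHF × 6.4468 = 130.257594 DKK
130.257594 DKK × 0.67115 = 87.4223842131 PLN
87.4223842131 PLN × 1.1998 = 104.88937657887738 BRL
Net change: 104.88937657887738 − 100 = 4.88937657887738 BRL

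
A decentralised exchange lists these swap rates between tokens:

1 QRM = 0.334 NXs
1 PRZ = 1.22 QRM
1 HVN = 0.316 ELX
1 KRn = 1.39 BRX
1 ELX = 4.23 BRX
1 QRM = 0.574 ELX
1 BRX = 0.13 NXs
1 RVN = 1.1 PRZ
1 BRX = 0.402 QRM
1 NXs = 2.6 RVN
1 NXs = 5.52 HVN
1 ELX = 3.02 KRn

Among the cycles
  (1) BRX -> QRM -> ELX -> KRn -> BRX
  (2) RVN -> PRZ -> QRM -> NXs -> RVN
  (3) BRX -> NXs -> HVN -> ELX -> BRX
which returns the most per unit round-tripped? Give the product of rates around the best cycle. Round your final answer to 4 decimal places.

(1) 0.402 × 0.574 × 3.02 × 1.39 = 0.96863
(2) 1.1 × 1.22 × 0.334 × 2.6 = 1.16539
(3) 0.13 × 5.52 × 0.316 × 4.23 = 0.95920
Highest is cycle (2) at 1.1654 (>1, arbitrage).

1.1654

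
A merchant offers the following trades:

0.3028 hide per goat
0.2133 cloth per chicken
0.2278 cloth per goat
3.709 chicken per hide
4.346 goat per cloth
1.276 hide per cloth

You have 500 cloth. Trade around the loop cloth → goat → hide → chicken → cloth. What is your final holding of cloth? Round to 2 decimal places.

520.55

500 cloth × 4.346 = 2173 goat
2173 goat × 0.3028 = 657.9844 hide
657.9844 hide × 3.709 = 2440.4641396 chicken
2440.4641396 chicken × 0.2133 = 520.55100097668 cloth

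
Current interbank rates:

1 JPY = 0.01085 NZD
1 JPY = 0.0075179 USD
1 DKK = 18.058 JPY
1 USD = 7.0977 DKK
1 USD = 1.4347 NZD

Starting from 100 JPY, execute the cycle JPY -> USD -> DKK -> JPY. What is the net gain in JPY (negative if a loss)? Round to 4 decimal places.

-3.6429

100 JPY × 0.0075179 = 0.75179 USD
0.75179 USD × 7.0977 = 5.335979883 DKK
5.335979883 DKK × 18.058 = 96.357124727214 JPY
Net change: 96.357124727214 − 100 = -3.642875272786 JPY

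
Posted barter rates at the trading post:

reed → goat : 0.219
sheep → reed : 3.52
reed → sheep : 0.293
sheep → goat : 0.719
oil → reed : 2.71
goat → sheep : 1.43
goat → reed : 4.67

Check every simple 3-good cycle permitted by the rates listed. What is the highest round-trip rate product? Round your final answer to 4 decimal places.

1.1024

sheep→reed→goat→sheep: 3.52 × 0.219 × 1.43 = 1.10236
sheep→goat→reed→sheep: 0.719 × 4.67 × 0.293 = 0.98381
Maximum is sheep→reed→goat→sheep at 1.1024; arbitrage exists.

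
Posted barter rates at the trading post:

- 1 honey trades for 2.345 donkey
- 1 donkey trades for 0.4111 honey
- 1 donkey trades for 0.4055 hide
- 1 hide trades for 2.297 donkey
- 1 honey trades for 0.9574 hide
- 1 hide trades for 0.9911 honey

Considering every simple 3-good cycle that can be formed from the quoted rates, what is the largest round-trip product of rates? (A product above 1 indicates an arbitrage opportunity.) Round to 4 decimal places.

0.9424

honey→donkey→hide→honey: 2.345 × 0.4055 × 0.9911 = 0.94243
honey→hide→donkey→honey: 0.9574 × 2.297 × 0.4111 = 0.90407
Maximum is honey→donkey→hide→honey at 0.9424; no arbitrage — every cycle loses value.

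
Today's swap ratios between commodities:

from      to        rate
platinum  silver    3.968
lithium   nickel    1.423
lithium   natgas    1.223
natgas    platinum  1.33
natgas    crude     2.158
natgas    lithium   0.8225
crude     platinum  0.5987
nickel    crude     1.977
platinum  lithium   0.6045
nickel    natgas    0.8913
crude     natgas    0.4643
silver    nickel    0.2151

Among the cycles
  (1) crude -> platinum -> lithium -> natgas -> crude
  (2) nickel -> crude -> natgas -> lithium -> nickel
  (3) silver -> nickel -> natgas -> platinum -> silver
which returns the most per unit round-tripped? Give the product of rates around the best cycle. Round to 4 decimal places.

1.0744

(1) 0.5987 × 0.6045 × 1.223 × 2.158 = 0.95518
(2) 1.977 × 0.4643 × 0.8225 × 1.423 = 1.07435
(3) 0.2151 × 0.8913 × 1.33 × 3.968 = 1.01178
Highest is cycle (2) at 1.0744 (>1, arbitrage).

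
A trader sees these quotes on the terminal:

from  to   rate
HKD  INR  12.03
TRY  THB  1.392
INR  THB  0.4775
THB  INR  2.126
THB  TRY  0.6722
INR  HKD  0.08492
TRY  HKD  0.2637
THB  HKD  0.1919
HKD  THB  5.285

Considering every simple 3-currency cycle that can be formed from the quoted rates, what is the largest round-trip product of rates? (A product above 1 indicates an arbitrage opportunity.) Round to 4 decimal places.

THB→HKD→INR→THB: 0.1919 × 12.03 × 0.4775 = 1.10234
THB→INR→HKD→THB: 2.126 × 0.08492 × 5.285 = 0.95415
THB→TRY→HKD→THB: 0.6722 × 0.2637 × 5.285 = 0.93681
Maximum is THB→HKD→INR→THB at 1.1023; arbitrage exists.

1.1023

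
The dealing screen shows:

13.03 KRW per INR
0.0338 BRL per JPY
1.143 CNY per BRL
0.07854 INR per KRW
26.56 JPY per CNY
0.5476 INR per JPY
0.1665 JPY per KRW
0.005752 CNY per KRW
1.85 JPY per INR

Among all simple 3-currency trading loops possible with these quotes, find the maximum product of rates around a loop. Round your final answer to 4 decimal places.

1.1880

KRW→JPY→INR→KRW: 0.1665 × 0.5476 × 13.03 = 1.18802
BRL→CNY→JPY→BRL: 1.143 × 26.56 × 0.0338 = 1.02610
Maximum is KRW→JPY→INR→KRW at 1.1880; arbitrage exists.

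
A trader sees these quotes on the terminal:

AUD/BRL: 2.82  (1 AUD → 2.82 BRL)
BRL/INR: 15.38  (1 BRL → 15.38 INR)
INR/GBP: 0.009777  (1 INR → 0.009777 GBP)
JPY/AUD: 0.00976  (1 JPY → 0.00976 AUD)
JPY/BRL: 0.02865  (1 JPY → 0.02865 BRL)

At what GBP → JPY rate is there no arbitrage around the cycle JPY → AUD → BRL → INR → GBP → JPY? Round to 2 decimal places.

Known legs of the cycle: 0.00976 × 2.82 × 15.38 × 0.009777 = 0.004138670740032
For no arbitrage the full-cycle product must be 1, so the missing rate is 1 / 0.004138670740032 ≈ 241.6235.

241.62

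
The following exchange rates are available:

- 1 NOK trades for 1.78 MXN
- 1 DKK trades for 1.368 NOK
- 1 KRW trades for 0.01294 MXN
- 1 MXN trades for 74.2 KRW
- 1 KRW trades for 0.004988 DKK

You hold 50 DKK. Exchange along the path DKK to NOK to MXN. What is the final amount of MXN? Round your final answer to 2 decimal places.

50 DKK × 1.368 = 68.4 NOK
68.4 NOK × 1.78 = 121.752 MXN

121.75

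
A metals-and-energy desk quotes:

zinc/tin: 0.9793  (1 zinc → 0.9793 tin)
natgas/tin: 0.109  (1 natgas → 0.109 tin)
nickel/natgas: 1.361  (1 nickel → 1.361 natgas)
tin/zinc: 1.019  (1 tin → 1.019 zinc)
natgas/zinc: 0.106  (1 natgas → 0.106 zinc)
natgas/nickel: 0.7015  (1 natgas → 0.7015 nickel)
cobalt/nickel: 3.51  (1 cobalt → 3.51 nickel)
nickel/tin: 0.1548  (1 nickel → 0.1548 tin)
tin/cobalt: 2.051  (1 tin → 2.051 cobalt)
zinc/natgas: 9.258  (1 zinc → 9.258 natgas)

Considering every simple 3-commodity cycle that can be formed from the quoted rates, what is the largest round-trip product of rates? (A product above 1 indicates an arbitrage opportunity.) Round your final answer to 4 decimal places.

cobalt→nickel→tin→cobalt: 3.51 × 0.1548 × 2.051 = 1.11441
zinc→natgas→tin→zinc: 9.258 × 0.109 × 1.019 = 1.02830
Maximum is cobalt→nickel→tin→cobalt at 1.1144; arbitrage exists.

1.1144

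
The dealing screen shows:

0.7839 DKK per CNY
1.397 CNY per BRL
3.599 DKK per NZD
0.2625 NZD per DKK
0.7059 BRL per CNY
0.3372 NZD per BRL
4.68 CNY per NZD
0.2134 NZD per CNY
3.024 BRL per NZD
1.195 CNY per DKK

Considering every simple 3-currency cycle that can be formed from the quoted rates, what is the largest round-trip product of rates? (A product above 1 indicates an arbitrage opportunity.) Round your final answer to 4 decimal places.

1.1140

NZD→CNY→BRL→NZD: 4.68 × 0.7059 × 0.3372 = 1.11398
NZD→CNY→DKK→NZD: 4.68 × 0.7839 × 0.2625 = 0.96302
NZD→DKK→CNY→NZD: 3.599 × 1.195 × 0.2134 = 0.91779
NZD→BRL→CNY→NZD: 3.024 × 1.397 × 0.2134 = 0.90151
Maximum is NZD→CNY→BRL→NZD at 1.1140; arbitrage exists.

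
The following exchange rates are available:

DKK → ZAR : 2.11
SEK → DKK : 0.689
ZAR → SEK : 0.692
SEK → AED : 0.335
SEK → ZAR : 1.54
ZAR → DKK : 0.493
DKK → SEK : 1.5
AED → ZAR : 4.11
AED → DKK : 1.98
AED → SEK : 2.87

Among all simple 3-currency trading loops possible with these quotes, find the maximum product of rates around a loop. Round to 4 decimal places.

1.1388

ZAR→DKK→SEK→ZAR: 0.493 × 1.5 × 1.54 = 1.13883
ZAR→SEK→DKK→ZAR: 0.692 × 0.689 × 2.11 = 1.00602
DKK→SEK→AED→DKK: 1.5 × 0.335 × 1.98 = 0.99495
ZAR→SEK→AED→ZAR: 0.692 × 0.335 × 4.11 = 0.95278
Maximum is ZAR→DKK→SEK→ZAR at 1.1388; arbitrage exists.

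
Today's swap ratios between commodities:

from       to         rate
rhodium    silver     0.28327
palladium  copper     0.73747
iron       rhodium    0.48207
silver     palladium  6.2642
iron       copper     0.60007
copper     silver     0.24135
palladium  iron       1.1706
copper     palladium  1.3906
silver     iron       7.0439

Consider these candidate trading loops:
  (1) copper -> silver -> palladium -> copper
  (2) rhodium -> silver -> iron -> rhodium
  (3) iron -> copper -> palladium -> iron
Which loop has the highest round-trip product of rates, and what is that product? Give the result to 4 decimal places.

1.1150

(1) 0.24135 × 6.2642 × 0.73747 = 1.11495
(2) 0.28327 × 7.0439 × 0.48207 = 0.96189
(3) 0.60007 × 1.3906 × 1.1706 = 0.97682
Highest is cycle (1) at 1.1150 (>1, arbitrage).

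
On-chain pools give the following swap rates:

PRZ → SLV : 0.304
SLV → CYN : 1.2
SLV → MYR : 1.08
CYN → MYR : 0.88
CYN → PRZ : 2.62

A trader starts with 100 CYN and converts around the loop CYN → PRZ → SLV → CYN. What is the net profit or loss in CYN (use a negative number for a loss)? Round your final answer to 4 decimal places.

100 CYN × 2.62 = 262 PRZ
262 PRZ × 0.304 = 79.648 SLV
79.648 SLV × 1.2 = 95.5776 CYN
Net change: 95.5776 − 100 = -4.4224 CYN

-4.4224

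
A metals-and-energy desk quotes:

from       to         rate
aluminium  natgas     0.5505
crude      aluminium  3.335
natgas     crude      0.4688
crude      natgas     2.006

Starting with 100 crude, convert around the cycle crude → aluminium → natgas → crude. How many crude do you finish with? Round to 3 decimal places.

100 crude × 3.335 = 333.5 aluminium
333.5 aluminium × 0.5505 = 183.59175 natgas
183.59175 natgas × 0.4688 = 86.0678124 crude

86.068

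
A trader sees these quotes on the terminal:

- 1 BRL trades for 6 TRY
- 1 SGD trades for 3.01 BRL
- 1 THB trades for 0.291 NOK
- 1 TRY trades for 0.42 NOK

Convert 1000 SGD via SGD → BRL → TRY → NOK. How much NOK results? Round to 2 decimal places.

1000 SGD × 3.01 = 3010 BRL
3010 BRL × 6 = 18060 TRY
18060 TRY × 0.42 = 7585.2 NOK

7585.20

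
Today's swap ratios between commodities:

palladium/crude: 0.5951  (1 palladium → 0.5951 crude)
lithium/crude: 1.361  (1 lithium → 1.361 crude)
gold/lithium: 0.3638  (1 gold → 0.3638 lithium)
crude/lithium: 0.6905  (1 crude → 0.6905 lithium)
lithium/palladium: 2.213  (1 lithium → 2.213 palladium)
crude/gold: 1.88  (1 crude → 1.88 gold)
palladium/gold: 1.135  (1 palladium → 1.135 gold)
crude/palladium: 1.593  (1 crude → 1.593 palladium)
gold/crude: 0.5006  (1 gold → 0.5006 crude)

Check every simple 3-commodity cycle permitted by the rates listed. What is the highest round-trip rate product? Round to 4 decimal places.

0.9308

gold→lithium→crude→gold: 0.3638 × 1.361 × 1.88 = 0.93085
gold→lithium→palladium→gold: 0.3638 × 2.213 × 1.135 = 0.91378
palladium→crude→lithium→palladium: 0.5951 × 0.6905 × 2.213 = 0.90936
gold→crude→palladium→gold: 0.5006 × 1.593 × 1.135 = 0.90511
Maximum is gold→lithium→crude→gold at 0.9308; no arbitrage — every cycle loses value.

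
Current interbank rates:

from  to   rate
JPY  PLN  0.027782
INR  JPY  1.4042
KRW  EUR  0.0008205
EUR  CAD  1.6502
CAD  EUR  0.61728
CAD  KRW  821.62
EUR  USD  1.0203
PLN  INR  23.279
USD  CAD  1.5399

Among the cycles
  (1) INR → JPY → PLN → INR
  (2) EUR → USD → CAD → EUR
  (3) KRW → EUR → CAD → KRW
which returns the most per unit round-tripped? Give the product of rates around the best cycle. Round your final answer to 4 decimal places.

(1) 1.4042 × 0.027782 × 23.279 = 0.90815
(2) 1.0203 × 1.5399 × 0.61728 = 0.96985
(3) 0.0008205 × 1.6502 × 821.62 = 1.11246
Highest is cycle (3) at 1.1125 (>1, arbitrage).

1.1125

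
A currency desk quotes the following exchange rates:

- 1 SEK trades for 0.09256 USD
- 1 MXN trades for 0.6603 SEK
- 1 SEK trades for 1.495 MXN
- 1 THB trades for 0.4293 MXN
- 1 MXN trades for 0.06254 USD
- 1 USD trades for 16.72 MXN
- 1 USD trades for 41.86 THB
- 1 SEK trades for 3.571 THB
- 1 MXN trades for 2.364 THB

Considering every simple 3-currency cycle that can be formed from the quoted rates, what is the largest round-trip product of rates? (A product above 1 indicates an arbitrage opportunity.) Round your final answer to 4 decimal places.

1.1239

THB→MXN→USD→THB: 0.4293 × 0.06254 × 41.86 = 1.12387
SEK→USD→MXN→SEK: 0.09256 × 16.72 × 0.6603 = 1.02188
SEK→THB→MXN→SEK: 3.571 × 0.4293 × 0.6603 = 1.01226
Maximum is THB→MXN→USD→THB at 1.1239; arbitrage exists.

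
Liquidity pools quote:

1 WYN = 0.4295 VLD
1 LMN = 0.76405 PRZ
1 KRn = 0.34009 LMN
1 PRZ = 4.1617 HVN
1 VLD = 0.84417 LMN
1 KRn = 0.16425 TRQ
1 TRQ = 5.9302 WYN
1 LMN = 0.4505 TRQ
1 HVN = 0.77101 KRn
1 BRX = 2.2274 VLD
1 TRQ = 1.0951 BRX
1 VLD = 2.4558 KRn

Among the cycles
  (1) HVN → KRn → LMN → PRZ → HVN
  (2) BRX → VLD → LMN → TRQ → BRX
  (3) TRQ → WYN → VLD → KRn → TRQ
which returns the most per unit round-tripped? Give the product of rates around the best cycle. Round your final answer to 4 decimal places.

1.0274

(1) 0.77101 × 0.34009 × 0.76405 × 4.1617 = 0.83377
(2) 2.2274 × 0.84417 × 0.4505 × 1.0951 = 0.92763
(3) 5.9302 × 0.4295 × 2.4558 × 0.16425 = 1.02738
Highest is cycle (3) at 1.0274 (>1, arbitrage).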